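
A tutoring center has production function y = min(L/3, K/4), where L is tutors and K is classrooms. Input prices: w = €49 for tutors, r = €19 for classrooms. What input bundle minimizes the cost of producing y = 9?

With a fixed-proportions technology, the cost-minimizing bundle uses no slack in either input: L/3 = K/4 = y.
So L = 3·9 = 27 and K = 4·9 = 36.

L* = 27, K* = 36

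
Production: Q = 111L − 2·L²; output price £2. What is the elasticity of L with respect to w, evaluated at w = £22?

ε = -0.11

From P·MP_L = w with MP_L = 111 − 4L, labor demand is L(w) = (111 − w/2)/4.
dL/dw = −1/(8) = -0.125.
At w = 22, L = 25, so ε = (dL/dw)·(w/L) = (-0.125)·(22/25) = -0.11.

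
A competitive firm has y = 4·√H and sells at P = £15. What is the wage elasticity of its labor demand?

ε = -2

MP_H = (1/2)·4·H^(-1/2), so P·MP_H = w gives 30·H^(-1/2) = w.
Solving, H(w) = (30/w)^(2). This is a constant-elasticity form: H ∝ w^(−2), so ε = −2.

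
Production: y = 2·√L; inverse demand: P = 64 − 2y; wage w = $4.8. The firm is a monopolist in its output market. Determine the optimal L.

Marginal revenue from the inverse demand is MR = 64 − 4y.
The marginal product is MP_L = L^(-1/2).
A monopolist hires until marginal revenue product equals the wage: MR·MP_L = w.
At L, y = 2·√L. Substituting and solving: (64 − 8·√L)·L^(-1/2) = 4.8 gives L = 25.

L* = 25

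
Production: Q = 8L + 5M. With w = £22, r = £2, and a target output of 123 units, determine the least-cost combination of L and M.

L* = 0, M* = 24.6

The inputs are perfect substitutes, so the firm uses whichever has the lower cost per unit of output.
Cost per unit of output via L is w/8 = 2.75; via M it is r/5 = 0.4. M is cheaper.
Producing Q = 123 with M alone: L = 0, M = 24.6.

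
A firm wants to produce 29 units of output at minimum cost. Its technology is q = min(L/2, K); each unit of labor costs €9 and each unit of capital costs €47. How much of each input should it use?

With a fixed-proportions technology, the cost-minimizing bundle uses no slack in either input: L/2 = K = q.
So L = 2·29 = 58 and K = 29.

L* = 58, K* = 29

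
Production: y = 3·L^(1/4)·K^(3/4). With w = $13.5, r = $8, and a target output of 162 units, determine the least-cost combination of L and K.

Cost minimization requires the marginal rate of technical substitution to equal the input-price ratio: MP_L/MP_K = w/r.
Here MP_L/MP_K = (1/4)·(K/L)/(3/4) = (1/3)·(K/L). Setting this equal to 13.5/8 = 1.6875 gives K = 5.0625L.
Substituting into y = 162: 3·L^(1/4)·(5.0625L)^(3/4) = 162.
Solving, L = 16 and K = 81.

L* = 16, K* = 81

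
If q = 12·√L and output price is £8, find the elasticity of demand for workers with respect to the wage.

ε = -2

MP_L = (1/2)·12·L^(-1/2), so P·MP_L = w gives 48·L^(-1/2) = w.
Solving, L(w) = (48/w)^(2). This is a constant-elasticity form: L ∝ w^(−2), so ε = −2.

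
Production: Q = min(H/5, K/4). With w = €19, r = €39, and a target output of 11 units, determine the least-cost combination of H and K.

H* = 55, K* = 44

With a fixed-proportions technology, the cost-minimizing bundle uses no slack in either input: H/5 = K/4 = Q.
So H = 5·11 = 55 and K = 4·11 = 44.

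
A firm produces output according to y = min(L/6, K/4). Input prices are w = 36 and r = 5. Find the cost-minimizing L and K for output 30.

With a fixed-proportions technology, the cost-minimizing bundle uses no slack in either input: L/6 = K/4 = y.
So L = 6·30 = 180 and K = 4·30 = 120.

L* = 180, K* = 120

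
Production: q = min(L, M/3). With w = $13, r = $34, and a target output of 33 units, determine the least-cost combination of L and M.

With a fixed-proportions technology, the cost-minimizing bundle uses no slack in either input: L = M/3 = q.
So L = 33 and M = 3·33 = 99.

L* = 33, M* = 99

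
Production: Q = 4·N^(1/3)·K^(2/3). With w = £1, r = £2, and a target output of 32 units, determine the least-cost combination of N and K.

Cost minimization requires the marginal rate of technical substitution to equal the input-price ratio: MP_N/MP_K = w/r.
Here MP_N/MP_K = (1/3)·(K/N)/(2/3) = 0.5·(K/N). Setting this equal to 1/2 = 0.5 gives K = N.
Substituting into Q = 32: 4·N^(1/3)·(N)^(2/3) = 32.
Solving, N = 8 and K = 8.

N* = 8, K* = 8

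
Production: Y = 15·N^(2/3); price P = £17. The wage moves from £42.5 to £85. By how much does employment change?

From P·MP_N = w with MP_N = 10·N^(-1/3), the labor demand is N(w) = (170/w)^(3).
At w = 42.5: N = 64. At w = 85: N = 8.
ΔN = 8 − 64 = -56.

ΔN = -56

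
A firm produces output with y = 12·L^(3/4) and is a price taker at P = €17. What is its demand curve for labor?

MP_L = (3/4)·12·L^(-1/4) = 9·L^(-1/4).
Setting P·MP_L = w: 153·L^(-1/4) = w.
Solving for L: L^(-1/4) = w/153, so L = (153/w)^(4).

L(w) = (153/w)^(4)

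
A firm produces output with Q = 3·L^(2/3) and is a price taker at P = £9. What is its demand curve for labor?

MP_L = (2/3)·3·L^(-1/3) = 2·L^(-1/3).
Setting P·MP_L = w: 18·L^(-1/3) = w.
Solving for L: L^(-1/3) = w/18, so L = (18/w)^(3).

L(w) = 5832/w³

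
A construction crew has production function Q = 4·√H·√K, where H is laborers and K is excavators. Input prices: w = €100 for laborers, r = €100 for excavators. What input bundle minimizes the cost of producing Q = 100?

H* = 25, K* = 25

Cost minimization requires the marginal rate of technical substitution to equal the input-price ratio: MP_H/MP_K = w/r.
Here MP_H/MP_K = (1/2)·(K/H)/(1/2) = (K/H). Setting this equal to 100/100 = 1 gives K = H.
Substituting into Q = 100: 4·H^(1/2)·(H)^(1/2) = 100.
Solving, H = 25 and K = 25.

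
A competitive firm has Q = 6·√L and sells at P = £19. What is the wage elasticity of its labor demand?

ε = -2

MP_L = (1/2)·6·L^(-1/2), so P·MP_L = w gives 57·L^(-1/2) = w.
Solving, L(w) = (57/w)^(2). This is a constant-elasticity form: L ∝ w^(−2), so ε = −2.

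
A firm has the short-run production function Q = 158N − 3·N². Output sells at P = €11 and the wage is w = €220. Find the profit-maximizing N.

N* = 23

The marginal product of N is MP_N = 158 − 6N.
A price-taking firm hires until the value of the marginal product equals the wage: P·MP_N = w, so 11·(158 − 6N) = 220.
Then 158 − 6N = 20, giving N = 23.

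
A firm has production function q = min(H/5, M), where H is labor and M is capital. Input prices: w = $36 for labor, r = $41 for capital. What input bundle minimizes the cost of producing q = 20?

H* = 100, M* = 20

With a fixed-proportions technology, the cost-minimizing bundle uses no slack in either input: H/5 = M = q.
So H = 5·20 = 100 and M = 20.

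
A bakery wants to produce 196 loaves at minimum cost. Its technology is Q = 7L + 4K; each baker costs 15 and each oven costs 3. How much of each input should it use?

L* = 0, K* = 49

The inputs are perfect substitutes, so the firm uses whichever has the lower cost per unit of output.
Cost per unit of output via L is w/7 = 15/7; via K it is r/4 = 0.75. K is cheaper.
Producing Q = 196 with K alone: L = 0, K = 49.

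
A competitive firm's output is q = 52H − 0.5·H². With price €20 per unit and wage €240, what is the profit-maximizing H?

H* = 40

The marginal product of H is MP_H = 52 − H.
A price-taking firm hires until the value of the marginal product equals the wage: P·MP_H = w, so 20·(52 − H) = 240.
Then 52 − H = 12, giving H = 40.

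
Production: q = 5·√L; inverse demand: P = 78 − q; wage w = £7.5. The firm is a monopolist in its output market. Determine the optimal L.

L* = 36

Marginal revenue from the inverse demand is MR = 78 − 2q.
The marginal product is MP_L = 2.5·L^(-1/2).
A monopolist hires until marginal revenue product equals the wage: MR·MP_L = w.
At L, q = 5·√L. Substituting and solving: (78 − 10·√L)·2.5·L^(-1/2) = 7.5 gives L = 36.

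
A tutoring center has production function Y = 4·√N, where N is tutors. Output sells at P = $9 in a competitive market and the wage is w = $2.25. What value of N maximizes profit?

MP_N = (1/2)·4·N^(-1/2) = 2·N^(-1/2).
Profit maximization for a price taker requires P·MP_N = w: 9·2·N^(-1/2) = 2.25.
So N^(-1/2) = 0.125, which gives N = 64.

N* = 64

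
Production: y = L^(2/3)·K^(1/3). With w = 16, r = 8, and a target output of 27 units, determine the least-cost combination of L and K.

L* = 27, K* = 27

Cost minimization requires the marginal rate of technical substitution to equal the input-price ratio: MP_L/MP_K = w/r.
Here MP_L/MP_K = (2/3)·(K/L)/(1/3) = 2·(K/L). Setting this equal to 16/8 = 2 gives K = L.
Substituting into y = 27: L^(2/3)·(L)^(1/3) = 27.
Solving, L = 27 and K = 27.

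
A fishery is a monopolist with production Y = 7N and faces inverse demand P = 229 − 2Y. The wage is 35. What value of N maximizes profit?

Marginal revenue from the inverse demand is MR = 229 − 4Y.
The marginal product is MP_N = 7.
A monopolist hires until marginal revenue product equals the wage: MR·MP_N = w.
(229 − 28N)·7 = 35, so N = 8.

N* = 8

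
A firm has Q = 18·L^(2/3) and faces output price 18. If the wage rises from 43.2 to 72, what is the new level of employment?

From P·MP_L = w with MP_L = 12·L^(-1/3), the labor demand is L(w) = (216/w)^(3).
At w = 43.2: L = 125. At w = 72: L = 27.

L* = 27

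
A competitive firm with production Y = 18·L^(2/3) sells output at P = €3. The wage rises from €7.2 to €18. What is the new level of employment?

L* = 8

From P·MP_L = w with MP_L = 12·L^(-1/3), the labor demand is L(w) = (36/w)^(3).
At w = 7.2: L = 125. At w = 18: L = 8.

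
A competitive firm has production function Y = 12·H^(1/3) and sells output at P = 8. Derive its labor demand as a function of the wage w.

MP_H = (1/3)·12·H^(-2/3) = 4·H^(-2/3).
Setting P·MP_H = w: 32·H^(-2/3) = w.
Solving for H: H^(-2/3) = w/32, so H = (32/w)^(3/2).

H(w) = (32/w)^(3/2)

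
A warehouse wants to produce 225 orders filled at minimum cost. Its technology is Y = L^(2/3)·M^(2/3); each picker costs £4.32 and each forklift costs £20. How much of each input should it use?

Cost minimization requires the marginal rate of technical substitution to equal the input-price ratio: MP_L/MP_M = w/r.
Here MP_L/MP_M = (2/3)·(M/L)/(2/3) = (M/L). Setting this equal to 4.32/20 = 0.216 gives M = 0.216L.
Substituting into Y = 225: L^(2/3)·(0.216L)^(2/3) = 225.
Solving, L = 125 and M = 27.

L* = 125, M* = 27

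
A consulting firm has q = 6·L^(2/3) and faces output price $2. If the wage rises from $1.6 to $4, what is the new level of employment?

L* = 8

From P·MP_L = w with MP_L = 4·L^(-1/3), the labor demand is L(w) = (8/w)^(3).
At w = 1.6: L = 125. At w = 4: L = 8.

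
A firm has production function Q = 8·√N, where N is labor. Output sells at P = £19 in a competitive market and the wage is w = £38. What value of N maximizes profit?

N* = 4

MP_N = (1/2)·8·N^(-1/2) = 4·N^(-1/2).
Profit maximization for a price taker requires P·MP_N = w: 19·4·N^(-1/2) = 38.
So N^(-1/2) = 0.5, which gives N = 4.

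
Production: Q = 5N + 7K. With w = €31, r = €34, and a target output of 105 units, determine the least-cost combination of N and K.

The inputs are perfect substitutes, so the firm uses whichever has the lower cost per unit of output.
Cost per unit of output via N is w/5 = 6.2; via K it is r/7 = 34/7. K is cheaper.
Producing Q = 105 with K alone: N = 0, K = 15.

N* = 0, K* = 15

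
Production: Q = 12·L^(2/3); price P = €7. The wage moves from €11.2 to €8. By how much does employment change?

ΔL = 218

From P·MP_L = w with MP_L = 8·L^(-1/3), the labor demand is L(w) = (56/w)^(3).
At w = 11.2: L = 125. At w = 8: L = 343.
ΔL = 343 − 125 = 218.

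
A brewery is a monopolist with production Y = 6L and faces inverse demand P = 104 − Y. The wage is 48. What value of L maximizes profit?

L* = 8

Marginal revenue from the inverse demand is MR = 104 − 2Y.
The marginal product is MP_L = 6.
A monopolist hires until marginal revenue product equals the wage: MR·MP_L = w.
(104 − 12L)·6 = 48, so L = 8.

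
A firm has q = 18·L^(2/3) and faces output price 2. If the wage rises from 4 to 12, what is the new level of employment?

From P·MP_L = w with MP_L = 12·L^(-1/3), the labor demand is L(w) = (24/w)^(3).
At w = 4: L = 216. At w = 12: L = 8.

L* = 8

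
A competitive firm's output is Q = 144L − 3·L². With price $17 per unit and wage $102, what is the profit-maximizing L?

The marginal product of L is MP_L = 144 − 6L.
A price-taking firm hires until the value of the marginal product equals the wage: P·MP_L = w, so 17·(144 − 6L) = 102.
Then 144 − 6L = 6, giving L = 23.

L* = 23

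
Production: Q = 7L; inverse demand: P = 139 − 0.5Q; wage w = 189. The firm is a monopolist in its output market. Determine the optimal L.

L* = 16

Marginal revenue from the inverse demand is MR = 139 − Q.
The marginal product is MP_L = 7.
A monopolist hires until marginal revenue product equals the wage: MR·MP_L = w.
(139 − 7L)·7 = 189, so L = 16.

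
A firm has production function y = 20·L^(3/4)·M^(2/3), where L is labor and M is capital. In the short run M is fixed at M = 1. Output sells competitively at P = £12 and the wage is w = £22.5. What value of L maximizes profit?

With M = 1, MP_L = (3/4)·20·L^(-1/4)·1^(2/3) = 15·L^(-1/4).
Profit maximization for a price taker requires P·MP_L = w: 12·15·L^(-1/4) = 22.5.
So L^(-1/4) = 0.125, which gives L = 4096.

L* = 4096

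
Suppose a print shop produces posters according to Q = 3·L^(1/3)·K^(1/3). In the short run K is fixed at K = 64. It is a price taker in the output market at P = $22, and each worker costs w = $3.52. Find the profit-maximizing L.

With K = 64, MP_L = (1/3)·3·L^(-2/3)·64^(1/3) = 4·L^(-2/3).
Profit maximization for a price taker requires P·MP_L = w: 22·4·L^(-2/3) = 3.52.
So L^(-2/3) = 0.04, which gives L = 125.

L* = 125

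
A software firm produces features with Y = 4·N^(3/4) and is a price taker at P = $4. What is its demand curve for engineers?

MP_N = (3/4)·4·N^(-1/4) = 3·N^(-1/4).
Setting P·MP_N = w: 12·N^(-1/4) = w.
Solving for N: N^(-1/4) = w/12, so N = (12/w)^(4).

N(w) = 20736/w^(4)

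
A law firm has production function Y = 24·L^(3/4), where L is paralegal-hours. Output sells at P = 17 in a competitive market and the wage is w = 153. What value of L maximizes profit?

MP_L = (3/4)·24·L^(-1/4) = 18·L^(-1/4).
Profit maximization for a price taker requires P·MP_L = w: 17·18·L^(-1/4) = 153.
So L^(-1/4) = 0.5, which gives L = 16.

L* = 16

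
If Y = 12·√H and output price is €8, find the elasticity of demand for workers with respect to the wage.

MP_H = (1/2)·12·H^(-1/2), so P·MP_H = w gives 48·H^(-1/2) = w.
Solving, H(w) = (48/w)^(2). This is a constant-elasticity form: H ∝ w^(−2), so ε = −2.

ε = -2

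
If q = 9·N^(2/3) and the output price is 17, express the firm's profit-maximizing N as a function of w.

MP_N = (2/3)·9·N^(-1/3) = 6·N^(-1/3).
Setting P·MP_N = w: 102·N^(-1/3) = w.
Solving for N: N^(-1/3) = w/102, so N = (102/w)^(3).

N(w) = 1061208/w³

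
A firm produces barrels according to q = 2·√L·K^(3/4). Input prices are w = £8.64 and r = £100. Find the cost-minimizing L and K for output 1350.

Cost minimization requires the marginal rate of technical substitution to equal the input-price ratio: MP_L/MP_K = w/r.
Here MP_L/MP_K = (1/2)·(K/L)/(3/4) = (2/3)·(K/L). Setting this equal to 8.64/100 = 0.0864 gives K = 0.1296L.
Substituting into q = 1350: 2·L^(1/2)·(0.1296L)^(3/4) = 1350.
Solving, L = 625 and K = 81.

L* = 625, K* = 81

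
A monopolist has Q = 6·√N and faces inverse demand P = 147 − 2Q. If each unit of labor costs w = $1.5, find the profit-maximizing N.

N* = 36

Marginal revenue from the inverse demand is MR = 147 − 4Q.
The marginal product is MP_N = 3·N^(-1/2).
A monopolist hires until marginal revenue product equals the wage: MR·MP_N = w.
At N, Q = 6·√N. Substituting and solving: (147 − 24·√N)·3·N^(-1/2) = 1.5 gives N = 36.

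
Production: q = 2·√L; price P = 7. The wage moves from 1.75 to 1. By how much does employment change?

ΔL = 33

From P·MP_L = w with MP_L = L^(-1/2), the labor demand is L(w) = (7/w)^(2).
At w = 1.75: L = 16. At w = 1: L = 49.
ΔL = 49 − 16 = 33.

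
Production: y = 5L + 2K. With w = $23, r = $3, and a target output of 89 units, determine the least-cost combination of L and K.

L* = 0, K* = 44.5

The inputs are perfect substitutes, so the firm uses whichever has the lower cost per unit of output.
Cost per unit of output via L is w/5 = 4.6; via K it is r/2 = 1.5. K is cheaper.
Producing y = 89 with K alone: L = 0, K = 44.5.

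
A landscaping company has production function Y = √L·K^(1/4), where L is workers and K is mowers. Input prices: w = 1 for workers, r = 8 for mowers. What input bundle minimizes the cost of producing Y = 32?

Cost minimization requires the marginal rate of technical substitution to equal the input-price ratio: MP_L/MP_K = w/r.
Here MP_L/MP_K = (1/2)·(K/L)/(1/4) = 2·(K/L). Setting this equal to 1/8 = 0.125 gives K = 0.0625L.
Substituting into Y = 32: L^(1/2)·(0.0625L)^(1/4) = 32.
Solving, L = 256 and K = 16.

L* = 256, K* = 16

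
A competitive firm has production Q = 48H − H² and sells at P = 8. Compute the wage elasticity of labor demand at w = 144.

From P·MP_H = w with MP_H = 48 − 2H, labor demand is H(w) = (48 − w/8)/2.
dH/dw = −1/(16) = -0.0625.
At w = 144, H = 15, so ε = (dH/dw)·(w/H) = (-0.0625)·(144/15) = -0.6.

ε = -0.6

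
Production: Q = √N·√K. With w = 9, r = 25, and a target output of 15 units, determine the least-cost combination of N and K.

N* = 25, K* = 9

Cost minimization requires the marginal rate of technical substitution to equal the input-price ratio: MP_N/MP_K = w/r.
Here MP_N/MP_K = (1/2)·(K/N)/(1/2) = (K/N). Setting this equal to 9/25 = 0.36 gives K = 0.36N.
Substituting into Q = 15: N^(1/2)·(0.36N)^(1/2) = 15.
Solving, N = 25 and K = 9.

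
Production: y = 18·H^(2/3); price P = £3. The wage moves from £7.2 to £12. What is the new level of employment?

H* = 27

From P·MP_H = w with MP_H = 12·H^(-1/3), the labor demand is H(w) = (36/w)^(3).
At w = 7.2: H = 125. At w = 12: H = 27.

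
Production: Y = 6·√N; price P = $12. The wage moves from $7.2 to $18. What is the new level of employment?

From P·MP_N = w with MP_N = 3·N^(-1/2), the labor demand is N(w) = (36/w)^(2).
At w = 7.2: N = 25. At w = 18: N = 4.

N* = 4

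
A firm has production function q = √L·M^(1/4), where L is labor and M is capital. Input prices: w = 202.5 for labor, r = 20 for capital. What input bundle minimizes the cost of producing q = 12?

Cost minimization requires the marginal rate of technical substitution to equal the input-price ratio: MP_L/MP_M = w/r.
Here MP_L/MP_M = (1/2)·(M/L)/(1/4) = 2·(M/L). Setting this equal to 202.5/20 = 10.125 gives M = 5.0625L.
Substituting into q = 12: L^(1/2)·(5.0625L)^(1/4) = 12.
Solving, L = 16 and M = 81.

L* = 16, M* = 81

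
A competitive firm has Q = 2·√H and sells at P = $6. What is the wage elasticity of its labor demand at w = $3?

ε = -2

MP_H = (1/2)·2·H^(-1/2), so P·MP_H = w gives 6·H^(-1/2) = w.
Solving, H(w) = (6/w)^(2). This is a constant-elasticity form: H ∝ w^(−2), so ε = −2.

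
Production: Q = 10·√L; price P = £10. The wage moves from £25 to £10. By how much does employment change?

From P·MP_L = w with MP_L = 5·L^(-1/2), the labor demand is L(w) = (50/w)^(2).
At w = 25: L = 4. At w = 10: L = 25.
ΔL = 25 − 4 = 21.

ΔL = 21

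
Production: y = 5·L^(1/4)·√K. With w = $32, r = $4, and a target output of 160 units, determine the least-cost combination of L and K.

L* = 16, K* = 256

Cost minimization requires the marginal rate of technical substitution to equal the input-price ratio: MP_L/MP_K = w/r.
Here MP_L/MP_K = (1/4)·(K/L)/(1/2) = 0.5·(K/L). Setting this equal to 32/4 = 8 gives K = 16L.
Substituting into y = 160: 5·L^(1/4)·(16L)^(1/2) = 160.
Solving, L = 16 and K = 256.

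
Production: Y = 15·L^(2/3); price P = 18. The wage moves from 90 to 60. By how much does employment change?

From P·MP_L = w with MP_L = 10·L^(-1/3), the labor demand is L(w) = (180/w)^(3).
At w = 90: L = 8. At w = 60: L = 27.
ΔL = 27 − 8 = 19.

ΔL = 19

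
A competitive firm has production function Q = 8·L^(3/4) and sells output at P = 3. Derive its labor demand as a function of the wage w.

L(w) = 104976/w^(4)

MP_L = (3/4)·8·L^(-1/4) = 6·L^(-1/4).
Setting P·MP_L = w: 18·L^(-1/4) = w.
Solving for L: L^(-1/4) = w/18, so L = (18/w)^(4).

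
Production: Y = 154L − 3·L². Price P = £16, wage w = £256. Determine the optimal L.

L* = 23

The marginal product of L is MP_L = 154 − 6L.
A price-taking firm hires until the value of the marginal product equals the wage: P·MP_L = w, so 16·(154 − 6L) = 256.
Then 154 − 6L = 16, giving L = 23.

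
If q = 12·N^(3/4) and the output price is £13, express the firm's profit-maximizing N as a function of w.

MP_N = (3/4)·12·N^(-1/4) = 9·N^(-1/4).
Setting P·MP_N = w: 117·N^(-1/4) = w.
Solving for N: N^(-1/4) = w/117, so N = (117/w)^(4).

N(w) = (117/w)^(4)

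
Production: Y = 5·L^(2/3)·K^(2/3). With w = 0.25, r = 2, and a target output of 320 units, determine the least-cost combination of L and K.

Cost minimization requires the marginal rate of technical substitution to equal the input-price ratio: MP_L/MP_K = w/r.
Here MP_L/MP_K = (2/3)·(K/L)/(2/3) = (K/L). Setting this equal to 0.25/2 = 0.125 gives K = 0.125L.
Substituting into Y = 320: 5·L^(2/3)·(0.125L)^(2/3) = 320.
Solving, L = 64 and K = 8.

L* = 64, K* = 8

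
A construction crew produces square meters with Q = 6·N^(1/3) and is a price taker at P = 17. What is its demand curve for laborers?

MP_N = (1/3)·6·N^(-2/3) = 2·N^(-2/3).
Setting P·MP_N = w: 34·N^(-2/3) = w.
Solving for N: N^(-2/3) = w/34, so N = (34/w)^(3/2).

N(w) = (34/w)^(3/2)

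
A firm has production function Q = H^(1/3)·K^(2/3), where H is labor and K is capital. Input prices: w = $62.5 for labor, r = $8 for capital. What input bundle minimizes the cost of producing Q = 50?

Cost minimization requires the marginal rate of technical substitution to equal the input-price ratio: MP_H/MP_K = w/r.
Here MP_H/MP_K = (1/3)·(K/H)/(2/3) = 0.5·(K/H). Setting this equal to 62.5/8 = 7.8125 gives K = 15.625H.
Substituting into Q = 50: H^(1/3)·(15.625H)^(2/3) = 50.
Solving, H = 8 and K = 125.

H* = 8, K* = 125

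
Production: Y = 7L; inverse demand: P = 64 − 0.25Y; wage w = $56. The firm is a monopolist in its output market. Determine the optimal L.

Marginal revenue from the inverse demand is MR = 64 − 0.5Y.
The marginal product is MP_L = 7.
A monopolist hires until marginal revenue product equals the wage: MR·MP_L = w.
(64 − 3.5L)·7 = 56, so L = 16.

L* = 16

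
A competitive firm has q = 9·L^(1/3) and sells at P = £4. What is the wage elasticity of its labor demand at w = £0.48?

ε = -1.5

MP_L = (1/3)·9·L^(-2/3), so P·MP_L = w gives 12·L^(-2/3) = w.
Solving, L(w) = (12/w)^(3/2). This is a constant-elasticity form: L ∝ w^(−3/2), so ε = −3/2.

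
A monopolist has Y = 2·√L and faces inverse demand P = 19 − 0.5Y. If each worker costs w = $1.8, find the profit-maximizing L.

L* = 25

Marginal revenue from the inverse demand is MR = 19 − Y.
The marginal product is MP_L = L^(-1/2).
A monopolist hires until marginal revenue product equals the wage: MR·MP_L = w.
At L, Y = 2·√L. Substituting and solving: (19 − 2·√L)·L^(-1/2) = 1.8 gives L = 25.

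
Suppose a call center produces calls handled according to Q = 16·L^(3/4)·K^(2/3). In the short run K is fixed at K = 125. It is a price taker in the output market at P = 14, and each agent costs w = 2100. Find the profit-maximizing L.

With K = 125, MP_L = (3/4)·16·L^(-1/4)·125^(2/3) = 300·L^(-1/4).
Profit maximization for a price taker requires P·MP_L = w: 14·300·L^(-1/4) = 2100.
So L^(-1/4) = 0.5, which gives L = 16.

L* = 16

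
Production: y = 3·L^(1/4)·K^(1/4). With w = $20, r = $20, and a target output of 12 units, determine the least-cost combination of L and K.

Cost minimization requires the marginal rate of technical substitution to equal the input-price ratio: MP_L/MP_K = w/r.
Here MP_L/MP_K = (1/4)·(K/L)/(1/4) = (K/L). Setting this equal to 20/20 = 1 gives K = L.
Substituting into y = 12: 3·L^(1/4)·(L)^(1/4) = 12.
Solving, L = 16 and K = 16.

L* = 16, K* = 16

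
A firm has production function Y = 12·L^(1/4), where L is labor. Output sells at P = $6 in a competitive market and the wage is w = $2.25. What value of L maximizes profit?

MP_L = (1/4)·12·L^(-3/4) = 3·L^(-3/4).
Profit maximization for a price taker requires P·MP_L = w: 6·3·L^(-3/4) = 2.25.
So L^(-3/4) = 0.125, which gives L = 16.

L* = 16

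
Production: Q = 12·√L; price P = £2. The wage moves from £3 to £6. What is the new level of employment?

L* = 4

From P·MP_L = w with MP_L = 6·L^(-1/2), the labor demand is L(w) = (12/w)^(2).
At w = 3: L = 16. At w = 6: L = 4.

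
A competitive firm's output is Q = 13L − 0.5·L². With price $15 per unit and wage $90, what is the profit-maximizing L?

The marginal product of L is MP_L = 13 − L.
A price-taking firm hires until the value of the marginal product equals the wage: P·MP_L = w, so 15·(13 − L) = 90.
Then 13 − L = 6, giving L = 7.

L* = 7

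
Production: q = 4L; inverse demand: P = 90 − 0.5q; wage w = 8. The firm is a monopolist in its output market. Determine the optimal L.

Marginal revenue from the inverse demand is MR = 90 − q.
The marginal product is MP_L = 4.
A monopolist hires until marginal revenue product equals the wage: MR·MP_L = w.
(90 − 4L)·4 = 8, so L = 22.

L* = 22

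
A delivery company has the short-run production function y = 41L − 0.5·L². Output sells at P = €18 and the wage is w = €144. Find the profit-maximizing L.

The marginal product of L is MP_L = 41 − L.
A price-taking firm hires until the value of the marginal product equals the wage: P·MP_L = w, so 18·(41 − L) = 144.
Then 41 − L = 8, giving L = 33.

L* = 33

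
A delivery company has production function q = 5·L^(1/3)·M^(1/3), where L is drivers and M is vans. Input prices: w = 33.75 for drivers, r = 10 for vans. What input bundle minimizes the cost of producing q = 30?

L* = 8, M* = 27

Cost minimization requires the marginal rate of technical substitution to equal the input-price ratio: MP_L/MP_M = w/r.
Here MP_L/MP_M = (1/3)·(M/L)/(1/3) = (M/L). Setting this equal to 33.75/10 = 3.375 gives M = 3.375L.
Substituting into q = 30: 5·L^(1/3)·(3.375L)^(1/3) = 30.
Solving, L = 8 and M = 27.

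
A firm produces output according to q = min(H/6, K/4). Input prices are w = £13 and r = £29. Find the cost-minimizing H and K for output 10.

With a fixed-proportions technology, the cost-minimizing bundle uses no slack in either input: H/6 = K/4 = q.
So H = 6·10 = 60 and K = 4·10 = 40.

H* = 60, K* = 40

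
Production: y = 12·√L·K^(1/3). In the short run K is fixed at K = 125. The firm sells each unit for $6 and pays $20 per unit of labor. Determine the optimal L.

L* = 81

With K = 125, MP_L = (1/2)·12·L^(-1/2)·125^(1/3) = 30·L^(-1/2).
Profit maximization for a price taker requires P·MP_L = w: 6·30·L^(-1/2) = 20.
So L^(-1/2) = 1/9, which gives L = 81.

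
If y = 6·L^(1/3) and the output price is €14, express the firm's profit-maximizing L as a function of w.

L(w) = (28/w)^(3/2)

MP_L = (1/3)·6·L^(-2/3) = 2·L^(-2/3).
Setting P·MP_L = w: 28·L^(-2/3) = w.
Solving for L: L^(-2/3) = w/28, so L = (28/w)^(3/2).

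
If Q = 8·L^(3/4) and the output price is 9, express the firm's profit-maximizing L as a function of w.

L(w) = 8503056/w^(4)

MP_L = (3/4)·8·L^(-1/4) = 6·L^(-1/4).
Setting P·MP_L = w: 54·L^(-1/4) = w.
Solving for L: L^(-1/4) = w/54, so L = (54/w)^(4).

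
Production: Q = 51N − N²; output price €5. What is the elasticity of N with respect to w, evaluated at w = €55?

ε = -0.275

From P·MP_N = w with MP_N = 51 − 2N, labor demand is N(w) = (51 − w/5)/2.
dN/dw = −1/(10) = -0.1.
At w = 55, N = 20, so ε = (dN/dw)·(w/N) = (-0.1)·(55/20) = -0.275.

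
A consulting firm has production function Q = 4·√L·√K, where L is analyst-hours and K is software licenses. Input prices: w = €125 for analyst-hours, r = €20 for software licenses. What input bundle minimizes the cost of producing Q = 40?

L* = 4, K* = 25

Cost minimization requires the marginal rate of technical substitution to equal the input-price ratio: MP_L/MP_K = w/r.
Here MP_L/MP_K = (1/2)·(K/L)/(1/2) = (K/L). Setting this equal to 125/20 = 6.25 gives K = 6.25L.
Substituting into Q = 40: 4·L^(1/2)·(6.25L)^(1/2) = 40.
Solving, L = 4 and K = 25.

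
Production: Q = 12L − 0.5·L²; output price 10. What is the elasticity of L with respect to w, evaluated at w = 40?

From P·MP_L = w with MP_L = 12 − L, labor demand is L(w) = 12 − w/10.
dL/dw = −1/(10) = -0.1.
At w = 40, L = 8, so ε = (dL/dw)·(w/L) = (-0.1)·(40/8) = -0.5.

ε = -0.5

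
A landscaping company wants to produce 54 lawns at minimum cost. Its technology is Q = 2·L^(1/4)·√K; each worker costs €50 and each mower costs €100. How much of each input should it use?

L* = 81, K* = 81

Cost minimization requires the marginal rate of technical substitution to equal the input-price ratio: MP_L/MP_K = w/r.
Here MP_L/MP_K = (1/4)·(K/L)/(1/2) = 0.5·(K/L). Setting this equal to 50/100 = 0.5 gives K = L.
Substituting into Q = 54: 2·L^(1/4)·(L)^(1/2) = 54.
Solving, L = 81 and K = 81.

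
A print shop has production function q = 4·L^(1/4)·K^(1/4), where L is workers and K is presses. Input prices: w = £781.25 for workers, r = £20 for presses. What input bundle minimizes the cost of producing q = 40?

Cost minimization requires the marginal rate of technical substitution to equal the input-price ratio: MP_L/MP_K = w/r.
Here MP_L/MP_K = (1/4)·(K/L)/(1/4) = (K/L). Setting this equal to 781.25/20 = 39.0625 gives K = 39.0625L.
Substituting into q = 40: 4·L^(1/4)·(39.0625L)^(1/4) = 40.
Solving, L = 16 and K = 625.

L* = 16, K* = 625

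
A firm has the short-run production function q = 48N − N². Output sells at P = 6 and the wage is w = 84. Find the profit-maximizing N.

The marginal product of N is MP_N = 48 − 2N.
A price-taking firm hires until the value of the marginal product equals the wage: P·MP_N = w, so 6·(48 − 2N) = 84.
Then 48 − 2N = 14, giving N = 17.

N* = 17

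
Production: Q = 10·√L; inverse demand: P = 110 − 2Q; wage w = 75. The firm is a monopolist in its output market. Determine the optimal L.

L* = 4

Marginal revenue from the inverse demand is MR = 110 − 4Q.
The marginal product is MP_L = 5·L^(-1/2).
A monopolist hires until marginal revenue product equals the wage: MR·MP_L = w.
At L, Q = 10·√L. Substituting and solving: (110 − 40·√L)·5·L^(-1/2) = 75 gives L = 4.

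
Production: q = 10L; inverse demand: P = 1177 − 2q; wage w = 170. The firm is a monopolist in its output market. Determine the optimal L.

L* = 29

Marginal revenue from the inverse demand is MR = 1177 − 4q.
The marginal product is MP_L = 10.
A monopolist hires until marginal revenue product equals the wage: MR·MP_L = w.
(1177 − 40L)·10 = 170, so L = 29.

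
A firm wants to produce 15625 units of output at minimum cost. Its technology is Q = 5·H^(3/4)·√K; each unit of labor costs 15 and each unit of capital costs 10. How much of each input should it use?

H* = 625, K* = 625

Cost minimization requires the marginal rate of technical substitution to equal the input-price ratio: MP_H/MP_K = w/r.
Here MP_H/MP_K = (3/4)·(K/H)/(1/2) = 1.5·(K/H). Setting this equal to 15/10 = 1.5 gives K = H.
Substituting into Q = 15625: 5·H^(3/4)·(H)^(1/2) = 15625.
Solving, H = 625 and K = 625.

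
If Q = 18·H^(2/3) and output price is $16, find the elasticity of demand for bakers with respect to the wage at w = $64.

ε = -3

MP_H = (2/3)·18·H^(-1/3), so P·MP_H = w gives 192·H^(-1/3) = w.
Solving, H(w) = (192/w)^(3). This is a constant-elasticity form: H ∝ w^(−3), so ε = −3.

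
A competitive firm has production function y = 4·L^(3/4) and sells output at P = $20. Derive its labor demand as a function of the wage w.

L(w) = (60/w)^(4)

MP_L = (3/4)·4·L^(-1/4) = 3·L^(-1/4).
Setting P·MP_L = w: 60·L^(-1/4) = w.
Solving for L: L^(-1/4) = w/60, so L = (60/w)^(4).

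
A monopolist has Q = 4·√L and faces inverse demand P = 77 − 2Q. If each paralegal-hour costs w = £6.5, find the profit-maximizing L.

L* = 16

Marginal revenue from the inverse demand is MR = 77 − 4Q.
The marginal product is MP_L = 2·L^(-1/2).
A monopolist hires until marginal revenue product equals the wage: MR·MP_L = w.
At L, Q = 4·√L. Substituting and solving: (77 − 16·√L)·2·L^(-1/2) = 6.5 gives L = 16.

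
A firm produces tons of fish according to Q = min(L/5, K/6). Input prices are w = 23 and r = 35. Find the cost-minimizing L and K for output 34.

With a fixed-proportions technology, the cost-minimizing bundle uses no slack in either input: L/5 = K/6 = Q.
So L = 5·34 = 170 and K = 6·34 = 204.

L* = 170, K* = 204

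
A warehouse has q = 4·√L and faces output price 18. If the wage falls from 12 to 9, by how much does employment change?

ΔL = 7

From P·MP_L = w with MP_L = 2·L^(-1/2), the labor demand is L(w) = (36/w)^(2).
At w = 12: L = 9. At w = 9: L = 16.
ΔL = 16 − 9 = 7.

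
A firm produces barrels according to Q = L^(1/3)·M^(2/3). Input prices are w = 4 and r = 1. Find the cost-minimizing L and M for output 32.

L* = 8, M* = 64

Cost minimization requires the marginal rate of technical substitution to equal the input-price ratio: MP_L/MP_M = w/r.
Here MP_L/MP_M = (1/3)·(M/L)/(2/3) = 0.5·(M/L). Setting this equal to 4/1 = 4 gives M = 8L.
Substituting into Q = 32: L^(1/3)·(8L)^(2/3) = 32.
Solving, L = 8 and M = 64.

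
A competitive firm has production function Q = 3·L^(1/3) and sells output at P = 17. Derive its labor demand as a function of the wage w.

MP_L = (1/3)·3·L^(-2/3) = L^(-2/3).
Setting P·MP_L = w: 17·L^(-2/3) = w.
Solving for L: L^(-2/3) = w/17, so L = (17/w)^(3/2).

L(w) = (17/w)^(3/2)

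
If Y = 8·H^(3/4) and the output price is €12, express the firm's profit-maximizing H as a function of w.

H(w) = (72/w)^(4)

MP_H = (3/4)·8·H^(-1/4) = 6·H^(-1/4).
Setting P·MP_H = w: 72·H^(-1/4) = w.
Solving for H: H^(-1/4) = w/72, so H = (72/w)^(4).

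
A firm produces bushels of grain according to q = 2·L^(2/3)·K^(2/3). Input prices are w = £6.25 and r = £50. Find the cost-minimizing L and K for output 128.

L* = 64, K* = 8

Cost minimization requires the marginal rate of technical substitution to equal the input-price ratio: MP_L/MP_K = w/r.
Here MP_L/MP_K = (2/3)·(K/L)/(2/3) = (K/L). Setting this equal to 6.25/50 = 0.125 gives K = 0.125L.
Substituting into q = 128: 2·L^(2/3)·(0.125L)^(2/3) = 128.
Solving, L = 64 and K = 8.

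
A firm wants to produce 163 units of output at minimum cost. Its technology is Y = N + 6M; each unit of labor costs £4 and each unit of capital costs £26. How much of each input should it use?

The inputs are perfect substitutes, so the firm uses whichever has the lower cost per unit of output.
Cost per unit of output via N is 4; via M it is 13/3. N is cheaper.
Producing Y = 163 with N alone: N = 163, M = 0.

N* = 163, M* = 0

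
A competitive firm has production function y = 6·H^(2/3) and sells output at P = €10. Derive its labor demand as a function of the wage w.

MP_H = (2/3)·6·H^(-1/3) = 4·H^(-1/3).
Setting P·MP_H = w: 40·H^(-1/3) = w.
Solving for H: H^(-1/3) = w/40, so H = (40/w)^(3).

H(w) = 64000/w³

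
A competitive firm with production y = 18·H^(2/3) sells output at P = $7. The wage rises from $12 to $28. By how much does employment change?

ΔH = -316

From P·MP_H = w with MP_H = 12·H^(-1/3), the labor demand is H(w) = (84/w)^(3).
At w = 12: H = 343. At w = 28: H = 27.
ΔH = 27 − 343 = -316.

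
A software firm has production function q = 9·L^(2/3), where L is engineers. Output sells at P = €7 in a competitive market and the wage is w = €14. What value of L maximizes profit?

L* = 27

MP_L = (2/3)·9·L^(-1/3) = 6·L^(-1/3).
Profit maximization for a price taker requires P·MP_L = w: 7·6·L^(-1/3) = 14.
So L^(-1/3) = 1/3, which gives L = 27.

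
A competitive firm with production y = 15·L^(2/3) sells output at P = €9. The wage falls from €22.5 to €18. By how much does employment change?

From P·MP_L = w with MP_L = 10·L^(-1/3), the labor demand is L(w) = (90/w)^(3).
At w = 22.5: L = 64. At w = 18: L = 125.
ΔL = 125 − 64 = 61.

ΔL = 61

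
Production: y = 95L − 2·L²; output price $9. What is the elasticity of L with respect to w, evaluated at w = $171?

From P·MP_L = w with MP_L = 95 − 4L, labor demand is L(w) = (95 − w/9)/4.
dL/dw = −1/(36) = -1/36.
At w = 171, L = 19, so ε = (dL/dw)·(w/L) = (-1/36)·(171/19) = -0.25.

ε = -0.25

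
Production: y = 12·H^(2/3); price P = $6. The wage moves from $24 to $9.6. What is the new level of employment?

From P·MP_H = w with MP_H = 8·H^(-1/3), the labor demand is H(w) = (48/w)^(3).
At w = 24: H = 8. At w = 9.6: H = 125.

H* = 125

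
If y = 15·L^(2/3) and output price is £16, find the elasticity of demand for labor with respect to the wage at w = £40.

MP_L = (2/3)·15·L^(-1/3), so P·MP_L = w gives 160·L^(-1/3) = w.
Solving, L(w) = (160/w)^(3). This is a constant-elasticity form: L ∝ w^(−3), so ε = −3.

ε = -3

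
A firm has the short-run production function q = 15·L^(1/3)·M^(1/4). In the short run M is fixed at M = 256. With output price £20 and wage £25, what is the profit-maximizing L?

With M = 256, MP_L = (1/3)·15·L^(-2/3)·256^(1/4) = 20·L^(-2/3).
Profit maximization for a price taker requires P·MP_L = w: 20·20·L^(-2/3) = 25.
So L^(-2/3) = 0.0625, which gives L = 64.

L* = 64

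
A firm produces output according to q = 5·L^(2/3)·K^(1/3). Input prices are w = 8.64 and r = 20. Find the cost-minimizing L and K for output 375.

L* = 125, K* = 27

Cost minimization requires the marginal rate of technical substitution to equal the input-price ratio: MP_L/MP_K = w/r.
Here MP_L/MP_K = (2/3)·(K/L)/(1/3) = 2·(K/L). Setting this equal to 8.64/20 = 0.432 gives K = 0.216L.
Substituting into q = 375: 5·L^(2/3)·(0.216L)^(1/3) = 375.
Solving, L = 125 and K = 27.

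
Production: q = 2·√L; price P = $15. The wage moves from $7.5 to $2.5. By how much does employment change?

From P·MP_L = w with MP_L = L^(-1/2), the labor demand is L(w) = (15/w)^(2).
At w = 7.5: L = 4. At w = 2.5: L = 36.
ΔL = 36 − 4 = 32.

ΔL = 32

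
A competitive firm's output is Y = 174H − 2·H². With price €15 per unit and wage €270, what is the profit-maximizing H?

H* = 39

The marginal product of H is MP_H = 174 − 4H.
A price-taking firm hires until the value of the marginal product equals the wage: P·MP_H = w, so 15·(174 − 4H) = 270.
Then 174 − 4H = 18, giving H = 39.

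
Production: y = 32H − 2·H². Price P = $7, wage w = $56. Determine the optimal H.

The marginal product of H is MP_H = 32 − 4H.
A price-taking firm hires until the value of the marginal product equals the wage: P·MP_H = w, so 7·(32 − 4H) = 56.
Then 32 − 4H = 8, giving H = 6.

H* = 6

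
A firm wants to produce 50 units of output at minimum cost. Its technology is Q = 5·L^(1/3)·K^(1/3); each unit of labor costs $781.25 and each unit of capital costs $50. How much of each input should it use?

L* = 8, K* = 125

Cost minimization requires the marginal rate of technical substitution to equal the input-price ratio: MP_L/MP_K = w/r.
Here MP_L/MP_K = (1/3)·(K/L)/(1/3) = (K/L). Setting this equal to 781.25/50 = 15.625 gives K = 15.625L.
Substituting into Q = 50: 5·L^(1/3)·(15.625L)^(1/3) = 50.
Solving, L = 8 and K = 125.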